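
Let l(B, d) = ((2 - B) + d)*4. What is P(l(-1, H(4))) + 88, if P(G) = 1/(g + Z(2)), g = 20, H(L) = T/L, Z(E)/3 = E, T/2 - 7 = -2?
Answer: 2289/26 ≈ 88.038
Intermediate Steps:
T = 10 (T = 14 + 2*(-2) = 14 - 4 = 10)
Z(E) = 3*E
H(L) = 10/L
l(B, d) = 8 - 4*B + 4*d (l(B, d) = (2 + d - B)*4 = 8 - 4*B + 4*d)
P(G) = 1/26 (P(G) = 1/(20 + 3*2) = 1/(20 + 6) = 1/26)
P(l(-1, H(4))) + 88 = 1/26 + 88 = 2289/26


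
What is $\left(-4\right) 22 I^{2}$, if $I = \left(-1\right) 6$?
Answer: $-3168$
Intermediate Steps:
$I = -6$
$\left(-4\right) 22 I^{2} = \left(-4\right) 22 \left(-6\right)^{2} = \left(-88\right) 36 = -3168$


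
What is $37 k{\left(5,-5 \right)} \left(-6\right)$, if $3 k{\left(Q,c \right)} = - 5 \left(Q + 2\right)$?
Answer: $2590$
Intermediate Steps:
$k{\left(Q,c \right)} = - \frac{10}{3} - \frac{5 Q}{3}$ ($k{\left(Q,c \right)} = \frac{\left(-5\right) \left(Q + 2\right)}{3} = \frac{\left(-5\right) \left(2 + Q\right)}{3} = \frac{-10 - 5 Q}{3} = - \frac{10}{3} - \frac{5 Q}{3}$)
$37 k{\left(5,-5 \right)} \left(-6\right) = 37 \left(- \frac{10}{3} - \frac{25}{3}\right) \left(-6\right) = 37 \left(- \frac{35}{3}\right) \left(-6\right) = \left(- \frac{1295}{3}\right) \left(-6\right) = 2590$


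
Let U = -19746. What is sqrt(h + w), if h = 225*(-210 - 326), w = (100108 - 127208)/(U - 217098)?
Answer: 35*I*sqrt(4261186867)/6579 ≈ 347.27*I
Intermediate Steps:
w = 6775/59211 (w = (100108 - 127208)/(-19746 - 217098) = -27100/(-236844) = -27100*(-1/236844) = 6775/59211 ≈ 0.11442)
h = -120600 (h = 225*(-536) = -120600)
sqrt(h + w) = sqrt(-120600 + 6775/59211) = sqrt(-7140839825/59211) = 35*I*sqrt(4261186867)/6579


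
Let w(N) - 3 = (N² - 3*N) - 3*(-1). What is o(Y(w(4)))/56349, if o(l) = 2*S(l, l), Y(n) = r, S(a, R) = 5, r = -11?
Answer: 10/56349 ≈ 0.00017747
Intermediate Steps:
w(N) = 6 + N² - 3*N (w(N) = 3 + ((N² - 3*N) - 3*(-1)) = 3 + ((N² - 3*N) + 3) = 3 + (3 + N² - 3*N) = 6 + N² - 3*N)
Y(n) = -11
o(l) = 10 (o(l) = 2*5 = 10)
o(Y(w(4)))/56349 = 10/56349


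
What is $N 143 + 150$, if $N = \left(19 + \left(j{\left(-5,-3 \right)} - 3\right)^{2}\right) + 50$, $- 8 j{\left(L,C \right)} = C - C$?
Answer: $11304$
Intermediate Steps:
$j{\left(L,C \right)} = 0$ ($j{\left(L,C \right)} = - \frac{C - C}{8} = \left(- \frac{1}{8}\right) 0 = 0$)
$N = 78$ ($N = \left(19 + \left(0 - 3\right)^{2}\right) + 50 = \left(19 + \left(-3\right)^{2}\right) + 50 = \left(19 + 9\right) + 50 = 28 + 50 = 78$)
$N 143 + 150 = 78 \cdot 143 + 150 = 11154 + 150 = 11304$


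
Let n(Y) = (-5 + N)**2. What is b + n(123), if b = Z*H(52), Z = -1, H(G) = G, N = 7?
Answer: -48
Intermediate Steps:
n(Y) = 4 (n(Y) = (-5 + 7)**2 = 2**2 = 4)
b = -52 (b = -1*52 = -52)
b + n(123) = -52 + 4 = -48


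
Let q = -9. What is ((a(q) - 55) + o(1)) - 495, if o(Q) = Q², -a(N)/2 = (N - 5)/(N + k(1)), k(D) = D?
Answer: -1105/2 ≈ -552.50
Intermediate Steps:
a(N) = -2*(-5 + N)/(1 + N) (a(N) = -2*(N - 5)/(N + 1) = -2*(-5 + N)/(1 + N))
((a(q) - 55) + o(1)) - 495 = ((2*(5 - 1*(-9))/(1 - 9) - 55) + 1²) - 495 = ((2*(5 + 9)/(-8) - 55) + 1) - 495 = ((2*(-⅛)*14 - 55) + 1) - 495 = ((-7/2 - 55) + 1) - 495 = (-117/2 + 1) - 495 = -115/2 - 495 = -1105/2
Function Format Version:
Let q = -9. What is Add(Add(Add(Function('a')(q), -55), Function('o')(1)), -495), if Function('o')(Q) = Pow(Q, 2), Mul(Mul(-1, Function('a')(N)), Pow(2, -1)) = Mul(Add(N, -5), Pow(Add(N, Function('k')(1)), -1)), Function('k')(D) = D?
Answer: Rational(-1105, 2) ≈ -552.50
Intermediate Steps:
Function('a')(N) = Mul(-2, Pow(Add(1, N), -1), Add(-5, N)) (Function('a')(N) = Mul(-2, Mul(Add(N, -5), Pow(Add(N, 1), -1))) = Mul(-2, Mul(Add(-5, N), Pow(Add(1, N), -1))) = Mul(-2, Mul(Pow(Add(1, N), -1), Add(-5, N))) = Mul(-2, Pow(Add(1, N), -1), Add(-5, N)))
Add(Add(Add(Function('a')(q), -55), Function('o')(1)), -495) = Add(Add(Add(Mul(2, Pow(Add(1, -9), -1), Add(5, Mul(-1, -9))), -55), Pow(1, 2)), -495) = Add(Add(Add(Mul(2, Pow(-8, -1), Add(5, 9)), -55), 1), -495) = Add(Add(Add(Mul(2, Rational(-1, 8), 14), -55), 1), -495) = Add(Add(Add(Rational(-7, 2), -55), 1), -495) = Add(Add(Rational(-117, 2), 1), -495) = Add(Rational(-115, 2), -495) = Rational(-1105, 2)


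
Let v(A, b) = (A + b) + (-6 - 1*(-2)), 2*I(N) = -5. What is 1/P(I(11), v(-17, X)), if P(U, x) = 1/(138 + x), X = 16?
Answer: 133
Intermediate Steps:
I(N) = -5/2 (I(N) = (1/2)*(-5) = -5/2)
v(A, b) = -4 + A + b (v(A, b) = (A + b) + (-6 + 2) = (A + b) - 4 = -4 + A + b)
1/P(I(11), v(-17, X)) = 1/(1/(138 + (-4 - 17 + 16))) = 1/(1/(138 - 5)) = 1/(1/133) = 133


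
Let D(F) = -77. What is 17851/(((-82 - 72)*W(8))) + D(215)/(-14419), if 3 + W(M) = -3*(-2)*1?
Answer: -257357995/6661578 ≈ -38.633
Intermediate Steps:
W(M) = 3 (W(M) = -3 - 3*(-2)*1 = -3 + 6*1 = -3 + 6 = 3)
17851/(((-82 - 72)*W(8))) + D(215)/(-14419) = 17851/(((-82 - 72)*3)) - 77/(-14419) = 17851/((-154*3)) - 77*(-1/14419) = 17851/(-462) + 77/14419 = 17851*(-1/462) + 77/14419 = -17851/462 + 77/14419 = -257357995/6661578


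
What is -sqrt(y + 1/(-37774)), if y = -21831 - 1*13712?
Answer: -I*sqrt(50715420864042)/37774 ≈ -188.53*I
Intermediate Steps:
y = -35543 (y = -21831 - 13712 = -35543)
-sqrt(y + 1/(-37774)) = -sqrt(-35543 + 1/(-37774)) = -sqrt(-35543 - 1/37774) = -sqrt(-1342601283/37774) = -I*sqrt(50715420864042)/37774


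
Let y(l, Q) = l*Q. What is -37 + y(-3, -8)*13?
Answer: 275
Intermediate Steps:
y(l, Q) = Q*l
-37 + y(-3, -8)*13 = -37 - 8*(-3)*13 = -37 + 24*13 = -37 + 312 = 275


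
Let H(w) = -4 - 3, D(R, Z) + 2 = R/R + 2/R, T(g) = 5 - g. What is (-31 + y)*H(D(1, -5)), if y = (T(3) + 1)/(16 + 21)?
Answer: 8008/37 ≈ 216.43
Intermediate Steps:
D(R, Z) = -1 + 2/R (D(R, Z) = -2 + (R/R + 2/R) = -2 + (1 + 2/R) = -1 + 2/R)
H(w) = -7
y = 3/37 (y = ((5 - 1*3) + 1)/(16 + 21) = ((5 - 3) + 1)/37 = (2 + 1)*(1/37) = 3*(1/37) = 3/37 ≈ 0.081081)
(-31 + y)*H(D(1, -5)) = (-31 + 3/37)*(-7) = -1144/37*(-7) = 8008/37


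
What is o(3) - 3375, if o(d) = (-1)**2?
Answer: -3374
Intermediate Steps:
o(d) = 1
o(3) - 3375 = 1 - 3375 = -3374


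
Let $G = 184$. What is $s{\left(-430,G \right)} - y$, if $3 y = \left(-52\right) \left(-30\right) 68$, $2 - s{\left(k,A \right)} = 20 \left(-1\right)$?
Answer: $-35338$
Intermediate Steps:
$s{\left(k,A \right)} = 22$ ($s{\left(k,A \right)} = 2 - 20 \left(-1\right) = 2 - -20 = 2 + 20 = 22$)
$y = 35360$ ($y = \frac{\left(-52\right) \left(-30\right) 68}{3} = \frac{1560 \cdot 68}{3} = \frac{1}{3} \cdot 106080 = 35360$)
$s{\left(-430,G \right)} - y = 22 - 35360 = -35338$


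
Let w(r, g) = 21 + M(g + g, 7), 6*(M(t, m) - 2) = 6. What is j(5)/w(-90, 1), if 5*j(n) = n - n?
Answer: 0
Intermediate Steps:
M(t, m) = 3 (M(t, m) = 2 + (⅙)*6 = 2 + 1 = 3)
j(n) = 0 (j(n) = (n - n)/5 = (⅕)*0 = 0)
w(r, g) = 24 (w(r, g) = 21 + 3 = 24)
j(5)/w(-90, 1) = 0/24 = 0*(1/24) = 0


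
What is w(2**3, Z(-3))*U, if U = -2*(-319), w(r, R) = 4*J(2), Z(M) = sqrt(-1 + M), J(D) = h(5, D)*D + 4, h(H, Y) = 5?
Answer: 35728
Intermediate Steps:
J(D) = 4 + 5*D (J(D) = 5*D + 4 = 4 + 5*D)
w(r, R) = 56 (w(r, R) = 4*(4 + 5*2) = 4*(4 + 10) = 4*14 = 56)
U = 638
w(2**3, Z(-3))*U = 56*638 = 35728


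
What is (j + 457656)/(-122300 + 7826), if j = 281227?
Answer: -738883/114474 ≈ -6.4546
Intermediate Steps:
(j + 457656)/(-122300 + 7826) = (281227 + 457656)/(-122300 + 7826) = 738883/(-114474) = 738883*(-1/114474) = -738883/114474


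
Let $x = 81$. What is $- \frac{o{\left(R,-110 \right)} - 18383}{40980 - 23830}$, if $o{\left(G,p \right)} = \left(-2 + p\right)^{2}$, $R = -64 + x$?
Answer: $\frac{5839}{17150} \approx 0.34047$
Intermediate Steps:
$R = 17$ ($R = -64 + 81 = 17$)
$- \frac{o{\left(R,-110 \right)} - 18383}{40980 - 23830} = - \frac{\left(-2 - 110\right)^{2} - 18383}{40980 - 23830} = - \frac{\left(-112\right)^{2} - 18383}{17150} = - \frac{12544 - 18383}{17150} = - \frac{-5839}{17150} = \left(-1\right) \left(- \frac{5839}{17150}\right) = \frac{5839}{17150}$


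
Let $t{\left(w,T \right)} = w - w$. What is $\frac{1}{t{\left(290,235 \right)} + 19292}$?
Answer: $\frac{1}{19292} \approx 5.1835 \cdot 10^{-5}$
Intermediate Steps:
$t{\left(w,T \right)} = 0$
$\frac{1}{t{\left(290,235 \right)} + 19292} = \frac{1}{0 + 19292} = \frac{1}{19292}$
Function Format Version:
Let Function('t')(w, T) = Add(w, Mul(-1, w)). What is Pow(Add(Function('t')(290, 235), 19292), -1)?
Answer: Rational(1, 19292) ≈ 5.1835e-5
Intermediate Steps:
Function('t')(w, T) = 0
Pow(Add(Function('t')(290, 235), 19292), -1) = Pow(Add(0, 19292), -1) = Pow(19292, -1) = Rational(1, 19292)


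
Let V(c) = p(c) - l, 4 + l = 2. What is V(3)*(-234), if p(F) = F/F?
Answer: -702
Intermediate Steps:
p(F) = 1
l = -2 (l = -4 + 2 = -2)
V(c) = 3 (V(c) = 1 - 1*(-2) = 1 + 2 = 3)
V(3)*(-234) = 3*(-234) = -702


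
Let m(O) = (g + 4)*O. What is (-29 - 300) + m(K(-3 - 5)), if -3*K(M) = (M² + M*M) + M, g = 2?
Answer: -569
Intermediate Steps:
K(M) = -2*M²/3 - M/3 (K(M) = -((M² + M*M) + M)/3 = -((M² + M²) + M)/3 = -(2*M² + M)/3 = -(M + 2*M²)/3 = -2*M²/3 - M/3)
m(O) = 6*O (m(O) = (2 + 4)*O = 6*O)
(-29 - 300) + m(K(-3 - 5)) = (-29 - 300) + 6*(-(-3 - 5)*(1 + 2*(-3 - 5))/3) = -329 + 6*(-⅓*(-8)*(1 + 2*(-8))) = -329 + 6*(-⅓*(-8)*(1 - 16)) = -329 + 6*(-⅓*(-8)*(-15)) = -329 + 6*(-40) = -329 - 240 = -569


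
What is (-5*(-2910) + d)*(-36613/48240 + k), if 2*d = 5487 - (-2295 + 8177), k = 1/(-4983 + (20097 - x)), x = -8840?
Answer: -2517369832721/231108192 ≈ -10893.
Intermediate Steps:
k = 1/23954 (k = 1/(-4983 + (20097 - 1*(-8840))) = 1/(-4983 + (20097 + 8840)) = 1/(-4983 + 28937) = 1/23954 ≈ 4.1747e-5)
d = -395/2 (d = (5487 - (-2295 + 8177))/2 = (5487 - 1*5882)/2 = (5487 - 5882)/2 = (½)*(-395) = -395/2 ≈ -197.50)
(-5*(-2910) + d)*(-36613/48240 + k) = (-5*(-2910) - 395/2)*(-36613/48240 + 1/23954) = (14550 - 395/2)*(-36613*1/48240 + 1/23954) = 28705*(-36613/48240 + 1/23954)/2 = (28705/2)*(-438489781/577770480) = -2517369832721/231108192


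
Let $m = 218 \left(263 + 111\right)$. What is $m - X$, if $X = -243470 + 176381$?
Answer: $148621$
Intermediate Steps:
$X = -67089$
$m = 81532$ ($m = 218 \cdot 374 = 81532$)
$m - X = 81532 - -67089 = 81532 + 67089 = 148621$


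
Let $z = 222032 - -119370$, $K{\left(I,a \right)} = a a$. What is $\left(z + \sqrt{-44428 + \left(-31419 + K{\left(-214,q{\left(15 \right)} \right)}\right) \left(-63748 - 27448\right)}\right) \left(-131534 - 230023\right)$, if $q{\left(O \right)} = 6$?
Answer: $-123436282914 - 723114 \sqrt{715489910} \approx -1.4278 \cdot 10^{11}$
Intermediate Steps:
$K{\left(I,a \right)} = a^{2}$
$z = 341402$ ($z = 222032 + 119370 = 341402$)
$\left(z + \sqrt{-44428 + \left(-31419 + K{\left(-214,q{\left(15 \right)} \right)}\right) \left(-63748 - 27448\right)}\right) \left(-131534 - 230023\right) = \left(341402 + \sqrt{-44428 + \left(-31419 + 6^{2}\right) \left(-63748 - 27448\right)}\right) \left(-131534 - 230023\right) = \left(341402 + \sqrt{-44428 + \left(-31419 + 36\right) \left(-91196\right)}\right) \left(-361557\right) = \left(341402 + \sqrt{-44428 - -2862004068}\right) \left(-361557\right) = \left(341402 + \sqrt{-44428 + 2862004068}\right) \left(-361557\right) = \left(341402 + \sqrt{2861959640}\right) \left(-361557\right) = \left(341402 + 2 \sqrt{715489910}\right) \left(-361557\right) = -123436282914 - 723114 \sqrt{715489910}$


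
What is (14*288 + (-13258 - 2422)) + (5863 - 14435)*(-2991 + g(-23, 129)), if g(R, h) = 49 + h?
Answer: 24101388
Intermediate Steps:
(14*288 + (-13258 - 2422)) + (5863 - 14435)*(-2991 + g(-23, 129)) = (14*288 + (-13258 - 2422)) + (5863 - 14435)*(-2991 + (49 + 129)) = (4032 - 15680) - 8572*(-2991 + 178) = -11648 - 8572*(-2813) = -11648 + 24113036 = 24101388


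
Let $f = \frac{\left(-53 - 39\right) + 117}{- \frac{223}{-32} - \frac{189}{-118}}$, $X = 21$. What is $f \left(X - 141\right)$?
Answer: $- \frac{5664000}{16181} \approx -350.04$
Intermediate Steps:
$f = \frac{47200}{16181}$ ($f = \frac{-92 + 117}{\left(-223\right) \left(- \frac{1}{32}\right) - - \frac{189}{118}} = \frac{25}{\frac{223}{32} + \frac{189}{118}} = \frac{25}{\frac{16181}{1888}} = 25 \cdot \frac{1888}{16181} = \frac{47200}{16181} \approx 2.917$)
$f \left(X - 141\right) = \frac{47200 \left(21 - 141\right)}{16181} = \frac{47200}{16181} \left(-120\right) = - \frac{5664000}{16181}$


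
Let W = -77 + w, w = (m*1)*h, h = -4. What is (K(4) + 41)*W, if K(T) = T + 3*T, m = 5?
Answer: -5529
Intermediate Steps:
w = -20 (w = (5*1)*(-4) = 5*(-4) = -20)
K(T) = 4*T
W = -97 (W = -77 - 20 = -97)
(K(4) + 41)*W = (4*4 + 41)*(-97) = (16 + 41)*(-97) = 57*(-97) = -5529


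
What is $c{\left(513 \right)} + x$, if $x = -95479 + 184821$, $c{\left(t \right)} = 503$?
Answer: $89845$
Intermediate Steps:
$x = 89342$
$c{\left(513 \right)} + x = 503 + 89342 = 89845$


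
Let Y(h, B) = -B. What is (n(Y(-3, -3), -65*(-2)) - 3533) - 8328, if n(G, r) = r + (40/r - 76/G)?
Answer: -458485/39 ≈ -11756.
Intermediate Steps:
n(G, r) = r - 76/G + 40/r (n(G, r) = r + (-76/G + 40/r) = r - 76/G + 40/r)
(n(Y(-3, -3), -65*(-2)) - 3533) - 8328 = ((-65*(-2) - 76/((-1*(-3))) + 40/((-65*(-2)))) - 3533) - 8328 = ((130 - 76/3 + 40/130) - 3533) - 8328 = ((130 - 76*⅓ + 40*(1/130)) - 3533) - 8328 = ((130 - 76/3 + 4/13) - 3533) - 8328 = (4094/39 - 3533) - 8328 = -133693/39 - 8328 = -458485/39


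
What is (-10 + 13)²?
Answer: 9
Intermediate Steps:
(-10 + 13)² = 3² = 9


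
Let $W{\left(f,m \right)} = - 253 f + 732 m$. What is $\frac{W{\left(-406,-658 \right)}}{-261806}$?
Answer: $\frac{189469}{130903} \approx 1.4474$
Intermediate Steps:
$\frac{W{\left(-406,-658 \right)}}{-261806} = \frac{\left(-253\right) \left(-406\right) + 732 \left(-658\right)}{-261806} = \left(102718 - 481656\right) \left(- \frac{1}{261806}\right) = \left(-378938\right) \left(- \frac{1}{261806}\right) = \frac{189469}{130903}$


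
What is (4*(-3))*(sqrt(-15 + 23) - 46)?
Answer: 552 - 24*sqrt(2) ≈ 518.06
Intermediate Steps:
(4*(-3))*(sqrt(-15 + 23) - 46) = -12*(sqrt(8) - 46) = -12*(2*sqrt(2) - 46) = -12*(-46 + 2*sqrt(2)) = 552 - 24*sqrt(2)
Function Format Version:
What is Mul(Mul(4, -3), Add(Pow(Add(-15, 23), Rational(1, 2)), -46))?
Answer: Add(552, Mul(-24, Pow(2, Rational(1, 2)))) ≈ 518.06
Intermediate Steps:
Mul(Mul(4, -3), Add(Pow(Add(-15, 23), Rational(1, 2)), -46)) = Mul(-12, Add(Pow(8, Rational(1, 2)), -46)) = Mul(-12, Add(Mul(2, Pow(2, Rational(1, 2))), -46)) = Mul(-12, Add(-46, Mul(2, Pow(2, Rational(1, 2))))) = Add(552, Mul(-24, Pow(2, Rational(1, 2))))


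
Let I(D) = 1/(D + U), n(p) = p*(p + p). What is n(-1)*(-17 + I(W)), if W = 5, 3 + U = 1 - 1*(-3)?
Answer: -101/3 ≈ -33.667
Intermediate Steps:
U = 1 (U = -3 + (1 - 1*(-3)) = -3 + (1 + 3) = -3 + 4 = 1)
n(p) = 2*p² (n(p) = p*(2*p) = 2*p²)
I(D) = 1/(1 + D) (I(D) = 1/(D + 1) = 1/(1 + D))
n(-1)*(-17 + I(W)) = (2*(-1)²)*(-17 + 1/(1 + 5)) = (2*1)*(-17 + 1/6) = 2*(-17 + ⅙) = 2*(-101/6) = -101/3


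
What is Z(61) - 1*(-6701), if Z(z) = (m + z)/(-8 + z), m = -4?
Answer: 355210/53 ≈ 6702.1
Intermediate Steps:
Z(z) = (-4 + z)/(-8 + z)
Z(61) - 1*(-6701) = (-4 + 61)/(-8 + 61) - 1*(-6701) = 57/53 + 6701 = 355210/53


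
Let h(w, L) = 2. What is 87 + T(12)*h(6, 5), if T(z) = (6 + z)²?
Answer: 735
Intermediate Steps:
87 + T(12)*h(6, 5) = 87 + (6 + 12)²*2 = 87 + 18²*2 = 87 + 324*2 = 87 + 648 = 735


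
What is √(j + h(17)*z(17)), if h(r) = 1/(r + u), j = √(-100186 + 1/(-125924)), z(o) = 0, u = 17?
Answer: √6*31481^(¾)*1401757985^(¼)*√I/62962 ≈ 12.58 + 12.58*I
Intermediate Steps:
j = 3*I*√44128743125785/62962 (j = √(-100186 - 1/125924) = √(-12615821865/125924) = 3*I*√44128743125785/62962 ≈ 316.52*I)
h(r) = 1/(17 + r) (h(r) = 1/(r + 17) = 1/(17 + r))
√(j + h(17)*z(17)) = √(3*I*√44128743125785/62962 + 0/(17 + 17)) = √(3*I*√44128743125785/62962 + 0/34) = √(3*I*√44128743125785/62962 + (1/34)*0) = √(3*I*√44128743125785/62962 + 0) = √(3*I*√44128743125785/62962) = √6*31481^(¾)*1401757985^(¼)*√I/62962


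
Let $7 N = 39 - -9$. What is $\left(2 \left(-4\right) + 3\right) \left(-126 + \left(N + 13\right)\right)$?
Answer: $\frac{3715}{7} \approx 530.71$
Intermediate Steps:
$N = \frac{48}{7}$ ($N = \frac{39 - -9}{7} = \frac{39 + 9}{7} = \frac{1}{7} \cdot 48 = \frac{48}{7} \approx 6.8571$)
$\left(2 \left(-4\right) + 3\right) \left(-126 + \left(N + 13\right)\right) = \left(2 \left(-4\right) + 3\right) \left(-126 + \left(\frac{48}{7} + 13\right)\right) = \left(-8 + 3\right) \left(-126 + \frac{139}{7}\right) = \left(-5\right) \left(- \frac{743}{7}\right) = \frac{3715}{7}$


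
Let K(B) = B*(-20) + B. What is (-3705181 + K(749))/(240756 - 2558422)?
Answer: 1859706/1158833 ≈ 1.6048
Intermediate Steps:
K(B) = -19*B (K(B) = -20*B + B = -19*B)
(-3705181 + K(749))/(240756 - 2558422) = (-3705181 - 19*749)/(240756 - 2558422) = (-3705181 - 14231)/(-2317666) = -3719412*(-1/2317666) = 1859706/1158833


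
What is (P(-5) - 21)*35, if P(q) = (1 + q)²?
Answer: -175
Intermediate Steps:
(P(-5) - 21)*35 = ((1 - 5)² - 21)*35 = ((-4)² - 21)*35 = (16 - 21)*35 = -5*35 = -175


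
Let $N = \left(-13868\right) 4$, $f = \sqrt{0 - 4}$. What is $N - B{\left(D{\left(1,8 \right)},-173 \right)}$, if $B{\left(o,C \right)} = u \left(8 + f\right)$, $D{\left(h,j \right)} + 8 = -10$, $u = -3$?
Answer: $-55448 + 6 i \approx -55448.0 + 6.0 i$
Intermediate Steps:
$D{\left(h,j \right)} = -18$ ($D{\left(h,j \right)} = -8 - 10 = -18$)
$f = 2 i$ ($f = \sqrt{-4} = 2 i \approx 2.0 i$)
$B{\left(o,C \right)} = -24 - 6 i$ ($B{\left(o,C \right)} = - 3 \left(8 + 2 i\right) = -24 - 6 i$)
$N = -55472$
$N - B{\left(D{\left(1,8 \right)},-173 \right)} = -55472 - \left(-24 - 6 i\right) = -55472 + \left(24 + 6 i\right) = -55448 + 6 i$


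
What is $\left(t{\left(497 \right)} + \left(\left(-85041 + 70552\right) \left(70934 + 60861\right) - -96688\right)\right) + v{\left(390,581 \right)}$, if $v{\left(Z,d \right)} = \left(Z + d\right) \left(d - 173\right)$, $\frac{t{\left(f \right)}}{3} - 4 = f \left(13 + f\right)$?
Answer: $-1908324477$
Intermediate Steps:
$t{\left(f \right)} = 12 + 3 f \left(13 + f\right)$
$v{\left(Z,d \right)} = \left(-173 + d\right) \left(Z + d\right)$ ($v{\left(Z,d \right)} = \left(Z + d\right) \left(-173 + d\right) = \left(-173 + d\right) \left(Z + d\right)$)
$\left(t{\left(497 \right)} + \left(\left(-85041 + 70552\right) \left(70934 + 60861\right) - -96688\right)\right) + v{\left(390,581 \right)} = \left(\left(12 + 3 \cdot 497^{2} + 39 \cdot 497\right) + \left(\left(-85041 + 70552\right) \left(70934 + 60861\right) - -96688\right)\right) + \left(581^{2} - 67470 - 100513 + 390 \cdot 581\right) = \left(\left(12 + 3 \cdot 247009 + 19383\right) + \left(\left(-14489\right) 131795 + 96688\right)\right) + \left(337561 - 67470 - 100513 + 226590\right) = \left(\left(12 + 741027 + 19383\right) + \left(-1909577755 + 96688\right)\right) + 396168 = \left(760422 - 1909481067\right) + 396168 = -1908720645 + 396168 = -1908324477$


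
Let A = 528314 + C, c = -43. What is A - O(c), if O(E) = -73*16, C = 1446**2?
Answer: 2620398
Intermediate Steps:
C = 2090916
A = 2619230 (A = 528314 + 2090916 = 2619230)
O(E) = -1168
A - O(c) = 2619230 - 1*(-1168) = 2619230 + 1168 = 2620398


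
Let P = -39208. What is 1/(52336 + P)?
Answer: 1/13128 ≈ 7.6173e-5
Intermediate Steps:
1/(52336 + P) = 1/(52336 - 39208) = 1/13128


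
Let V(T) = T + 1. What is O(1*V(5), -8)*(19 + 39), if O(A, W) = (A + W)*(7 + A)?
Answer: -1508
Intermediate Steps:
V(T) = 1 + T
O(A, W) = (7 + A)*(A + W)
O(1*V(5), -8)*(19 + 39) = ((1*(1 + 5))² + 7*(1*(1 + 5)) + 7*(-8) + (1*(1 + 5))*(-8))*(19 + 39) = ((1*6)² + 7*(1*6) - 56 + (1*6)*(-8))*58 = (6² + 7*6 - 56 + 6*(-8))*58 = (36 + 42 - 56 - 48)*58 = -26*58 = -1508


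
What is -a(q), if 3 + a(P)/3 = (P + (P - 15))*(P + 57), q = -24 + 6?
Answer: 5976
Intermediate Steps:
q = -18
a(P) = -9 + 3*(-15 + 2*P)*(57 + P) (a(P) = -9 + 3*((P + (P - 15))*(P + 57)) = -9 + 3*((P + (-15 + P))*(57 + P)) = -9 + 3*((-15 + 2*P)*(57 + P)) = -9 + 3*(-15 + 2*P)*(57 + P))
-a(q) = -(-2574 + 6*(-18)² + 297*(-18)) = -(-2574 + 6*324 - 5346) = -(-2574 + 1944 - 5346) = -1*(-5976) = 5976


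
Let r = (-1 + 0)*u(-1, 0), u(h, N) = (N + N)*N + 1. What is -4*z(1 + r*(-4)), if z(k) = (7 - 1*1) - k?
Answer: -4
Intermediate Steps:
u(h, N) = 1 + 2*N**2 (u(h, N) = (2*N)*N + 1 = 2*N**2 + 1 = 1 + 2*N**2)
r = -1 (r = (-1 + 0)*(1 + 2*0**2) = -(1 + 2*0) = -(1 + 0) = -1*1 = -1)
z(k) = 6 - k (z(k) = (7 - 1) - k = 6 - k)
-4*z(1 + r*(-4)) = -4*(6 - (1 - 1*(-4))) = -4*(6 - (1 + 4)) = -4*(6 - 1*5) = -4*(6 - 5) = -4*1 = -4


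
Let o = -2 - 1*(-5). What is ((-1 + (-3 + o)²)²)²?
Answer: 1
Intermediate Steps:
o = 3 (o = -2 + 5 = 3)
((-1 + (-3 + o)²)²)² = ((-1 + (-3 + 3)²)²)² = ((-1 + 0²)²)² = ((-1 + 0)²)² = ((-1)²)² = 1² = 1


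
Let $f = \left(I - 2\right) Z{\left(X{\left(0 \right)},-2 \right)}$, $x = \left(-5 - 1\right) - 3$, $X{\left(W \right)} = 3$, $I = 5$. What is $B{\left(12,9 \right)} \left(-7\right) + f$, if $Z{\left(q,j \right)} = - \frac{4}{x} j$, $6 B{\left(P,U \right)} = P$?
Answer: $- \frac{50}{3} \approx -16.667$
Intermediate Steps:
$B{\left(P,U \right)} = \frac{P}{6}$
$x = -9$ ($x = -6 - 3 = -9$)
$Z{\left(q,j \right)} = \frac{4 j}{9}$ ($Z{\left(q,j \right)} = - \frac{4}{-9} j = \left(-4\right) \left(- \frac{1}{9}\right) j = \frac{4 j}{9}$)
$f = - \frac{8}{3}$ ($f = \left(5 - 2\right) \frac{4}{9} \left(-2\right) = 3 \left(- \frac{8}{9}\right) = - \frac{8}{3} \approx -2.6667$)
$B{\left(12,9 \right)} \left(-7\right) + f = \frac{1}{6} \cdot 12 \left(-7\right) - \frac{8}{3} = 2 \left(-7\right) - \frac{8}{3} = -14 - \frac{8}{3} = - \frac{50}{3}$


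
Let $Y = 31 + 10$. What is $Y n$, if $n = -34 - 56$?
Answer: $-3690$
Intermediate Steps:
$n = -90$ ($n = -34 - 56 = -90$)
$Y = 41$
$Y n = 41 \left(-90\right) = -3690$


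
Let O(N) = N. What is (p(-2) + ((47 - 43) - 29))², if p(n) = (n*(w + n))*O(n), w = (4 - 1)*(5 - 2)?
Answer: 9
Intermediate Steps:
w = 9 (w = 3*3 = 9)
p(n) = n²*(9 + n) (p(n) = (n*(9 + n))*n = n²*(9 + n))
(p(-2) + ((47 - 43) - 29))² = ((-2)²*(9 - 2) + ((47 - 43) - 29))² = (4*7 + (4 - 29))² = (28 - 25)² = 3² = 9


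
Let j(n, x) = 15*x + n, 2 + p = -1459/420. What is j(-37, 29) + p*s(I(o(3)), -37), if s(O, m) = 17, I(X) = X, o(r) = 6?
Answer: 128077/420 ≈ 304.95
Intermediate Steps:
p = -2299/420 (p = -2 - 1459/420 = -2299/420 ≈ -5.4738)
j(n, x) = n + 15*x
j(-37, 29) + p*s(I(o(3)), -37) = (-37 + 15*29) - 2299/420*17 = (-37 + 435) - 39083/420 = 398 - 39083/420 = 128077/420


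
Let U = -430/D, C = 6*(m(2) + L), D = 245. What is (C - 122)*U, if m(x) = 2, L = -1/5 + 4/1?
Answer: 37496/245 ≈ 153.04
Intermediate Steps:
L = 19/5 (L = -1*⅕ + 4*1 = -⅕ + 4 = 19/5 ≈ 3.8000)
C = 174/5 (C = 6*(2 + 19/5) = 6*(29/5) = 174/5 ≈ 34.800)
U = -86/49 (U = -430/245 = -430*1/245 = -86/49 ≈ -1.7551)
(C - 122)*U = (174/5 - 122)*(-86/49) = -436/5*(-86/49) = 37496/245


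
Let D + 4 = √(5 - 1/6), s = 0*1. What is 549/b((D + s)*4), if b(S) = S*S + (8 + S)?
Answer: 200934/35465 + 51057*√174/141860 ≈ 10.413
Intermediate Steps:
s = 0
D = -4 + √174/6 (D = -4 + √(5 - 1/6) = -4 + √(5 - 1*⅙) = -4 + √(5 - ⅙) = -4 + √(29/6) = -4 + √174/6 ≈ -1.8015)
b(S) = 8 + S + S² (b(S) = S² + (8 + S) = 8 + S + S²)
549/b((D + s)*4) = 549/(8 + ((-4 + √174/6) + 0)*4 + (((-4 + √174/6) + 0)*4)²) = 549/(8 + (-4 + √174/6)*4 + ((-4 + √174/6)*4)²) = 549/(8 + (-16 + 2*√174/3) + (-16 + 2*√174/3)²) = 549/(-8 + (-16 + 2*√174/3)² + 2*√174/3)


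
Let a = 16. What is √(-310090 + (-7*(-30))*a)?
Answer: I*√306730 ≈ 553.83*I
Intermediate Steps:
√(-310090 + (-7*(-30))*a) = √(-310090 - 7*(-30)*16) = √(-310090 + 210*16) = √(-310090 + 3360) = √(-306730) = I*√306730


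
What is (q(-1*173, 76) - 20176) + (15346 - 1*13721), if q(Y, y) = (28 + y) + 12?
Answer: -18435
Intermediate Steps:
q(Y, y) = 40 + y
(q(-1*173, 76) - 20176) + (15346 - 1*13721) = ((40 + 76) - 20176) + (15346 - 1*13721) = (116 - 20176) + (15346 - 13721) = -20060 + 1625 = -18435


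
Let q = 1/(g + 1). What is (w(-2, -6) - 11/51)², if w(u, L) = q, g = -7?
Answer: 169/1156 ≈ 0.14619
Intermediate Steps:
q = -⅙ (q = 1/(-7 + 1) = 1/(-6) = -⅙ ≈ -0.16667)
w(u, L) = -⅙
(w(-2, -6) - 11/51)² = (-⅙ - 11/51)² = (-13/34)² = 169/1156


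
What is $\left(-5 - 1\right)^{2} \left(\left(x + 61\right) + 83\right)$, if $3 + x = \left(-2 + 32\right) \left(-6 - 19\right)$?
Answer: $-21924$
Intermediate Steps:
$x = -753$ ($x = -3 + \left(-2 + 32\right) \left(-6 - 19\right) = -3 + 30 \left(-25\right) = -3 - 750 = -753$)
$\left(-5 - 1\right)^{2} \left(\left(x + 61\right) + 83\right) = \left(-5 - 1\right)^{2} \left(\left(-753 + 61\right) + 83\right) = \left(-6\right)^{2} \left(-692 + 83\right) = 36 \left(-609\right) = -21924$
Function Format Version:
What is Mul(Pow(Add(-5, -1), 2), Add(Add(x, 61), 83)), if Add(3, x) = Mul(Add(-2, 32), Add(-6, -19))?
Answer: -21924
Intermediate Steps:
x = -753 (x = Add(-3, Mul(Add(-2, 32), Add(-6, -19))) = Add(-3, Mul(30, -25)) = Add(-3, -750) = -753)
Mul(Pow(Add(-5, -1), 2), Add(Add(x, 61), 83)) = Mul(Pow(Add(-5, -1), 2), Add(Add(-753, 61), 83)) = Mul(Pow(-6, 2), Add(-692, 83)) = Mul(36, -609) = -21924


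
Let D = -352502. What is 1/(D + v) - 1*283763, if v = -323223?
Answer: -191745753176/675725 ≈ -2.8376e+5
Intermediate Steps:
1/(D + v) - 1*283763 = 1/(-352502 - 323223) - 1*283763 = 1/(-675725) - 283763 = -1/675725 - 283763 = -191745753176/675725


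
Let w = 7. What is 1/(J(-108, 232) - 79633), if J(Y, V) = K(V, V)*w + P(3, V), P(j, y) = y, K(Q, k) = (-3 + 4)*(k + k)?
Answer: -1/76153 ≈ -1.3131e-5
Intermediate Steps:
K(Q, k) = 2*k (K(Q, k) = 1*(2*k) = 2*k)
J(Y, V) = 15*V (J(Y, V) = (2*V)*7 + V = 14*V + V = 15*V)
1/(J(-108, 232) - 79633) = 1/(15*232 - 79633) = 1/(3480 - 79633) = 1/(-76153) = -1/76153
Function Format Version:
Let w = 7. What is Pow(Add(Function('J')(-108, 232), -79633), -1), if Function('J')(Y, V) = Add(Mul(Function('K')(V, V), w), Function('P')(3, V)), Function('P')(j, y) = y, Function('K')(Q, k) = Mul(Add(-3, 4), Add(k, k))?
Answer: Rational(-1, 76153) ≈ -1.3131e-5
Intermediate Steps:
Function('K')(Q, k) = Mul(2, k) (Function('K')(Q, k) = Mul(1, Mul(2, k)) = Mul(2, k))
Function('J')(Y, V) = Mul(15, V) (Function('J')(Y, V) = Add(Mul(Mul(2, V), 7), V) = Add(Mul(14, V), V) = Mul(15, V))
Pow(Add(Function('J')(-108, 232), -79633), -1) = Pow(Add(Mul(15, 232), -79633), -1) = Pow(Add(3480, -79633), -1) = Pow(-76153, -1) = Rational(-1, 76153)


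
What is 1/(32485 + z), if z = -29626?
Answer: 1/2859 ≈ 0.00034977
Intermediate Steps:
1/(32485 + z) = 1/(32485 - 29626) = 1/2859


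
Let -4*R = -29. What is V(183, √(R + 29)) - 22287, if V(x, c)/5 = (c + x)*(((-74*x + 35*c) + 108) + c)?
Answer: -12307872 - 17115*√145 ≈ -1.2514e+7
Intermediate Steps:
R = 29/4 (R = -¼*(-29) = 29/4 ≈ 7.2500)
V(x, c) = 5*(c + x)*(108 - 74*x + 36*c) (V(x, c) = 5*((c + x)*(((-74*x + 35*c) + 108) + c)) = 5*((c + x)*((108 - 74*x + 35*c) + c)) = 5*((c + x)*(108 - 74*x + 36*c)) = 5*(c + x)*(108 - 74*x + 36*c))
V(183, √(R + 29)) - 22287 = (-370*183² + 180*(√(29/4 + 29))² + 540*√(29/4 + 29) + 540*183 - 190*√(29/4 + 29)*183) - 22287 = (-370*33489 + 180*(√(145/4))² + 540*√(145/4) + 98820 - 190*√(145/4)*183) - 22287 = (-12390930 + 180*(√145/2)² + 540*(√145/2) + 98820 - 190*√145/2*183) - 22287 = (-12390930 + 180*(145/4) + 270*√145 + 98820 - 17385*√145) - 22287 = (-12390930 + 6525 + 270*√145 + 98820 - 17385*√145) - 22287 = (-12285585 - 17115*√145) - 22287 = -12307872 - 17115*√145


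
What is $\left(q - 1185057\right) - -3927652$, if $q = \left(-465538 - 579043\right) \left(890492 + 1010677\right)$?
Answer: $-1985922272594$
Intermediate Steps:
$q = -1985925015189$ ($q = \left(-1044581\right) 1901169 = -1985925015189$)
$\left(q - 1185057\right) - -3927652 = \left(-1985925015189 - 1185057\right) - -3927652 = -1985926200246 + 3927652 = -1985922272594$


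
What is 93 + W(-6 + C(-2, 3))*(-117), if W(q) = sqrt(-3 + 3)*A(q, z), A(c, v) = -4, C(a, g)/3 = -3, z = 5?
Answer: 93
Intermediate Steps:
C(a, g) = -9 (C(a, g) = 3*(-3) = -9)
W(q) = 0 (W(q) = sqrt(-3 + 3)*(-4) = sqrt(0)*(-4) = 0*(-4) = 0)
93 + W(-6 + C(-2, 3))*(-117) = 93 + 0*(-117) = 93 + 0 = 93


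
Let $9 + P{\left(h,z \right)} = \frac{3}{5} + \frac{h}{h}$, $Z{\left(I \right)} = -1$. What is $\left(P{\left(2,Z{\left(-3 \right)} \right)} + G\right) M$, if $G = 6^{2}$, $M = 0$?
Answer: $0$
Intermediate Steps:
$P{\left(h,z \right)} = - \frac{37}{5}$ ($P{\left(h,z \right)} = -9 + \left(\frac{3}{5} + \frac{h}{h}\right) = -9 + \left(3 \cdot \frac{1}{5} + 1\right) = -9 + \left(\frac{3}{5} + 1\right) = -9 + \frac{8}{5} = - \frac{37}{5}$)
$G = 36$
$\left(P{\left(2,Z{\left(-3 \right)} \right)} + G\right) M = \left(- \frac{37}{5} + 36\right) 0 = \frac{143}{5} \cdot 0 = 0$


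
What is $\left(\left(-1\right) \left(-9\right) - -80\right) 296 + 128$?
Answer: $26472$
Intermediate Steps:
$\left(\left(-1\right) \left(-9\right) - -80\right) 296 + 128 = \left(9 + 80\right) 296 + 128 = 89 \cdot 296 + 128 = 26344 + 128 = 26472$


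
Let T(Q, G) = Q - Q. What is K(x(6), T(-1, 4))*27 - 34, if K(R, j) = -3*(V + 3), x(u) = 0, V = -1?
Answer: -196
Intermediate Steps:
T(Q, G) = 0
K(R, j) = -6 (K(R, j) = -3*(-1 + 3) = -3*2 = -6)
K(x(6), T(-1, 4))*27 - 34 = -6*27 - 34 = -162 - 34 = -196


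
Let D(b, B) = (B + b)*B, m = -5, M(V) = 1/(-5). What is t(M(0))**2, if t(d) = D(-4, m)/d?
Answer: 50625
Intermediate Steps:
M(V) = -1/5
D(b, B) = B*(B + b)
t(d) = 45/d (t(d) = (-5*(-5 - 4))/d = (-5*(-9))/d = 45/d)
t(M(0))**2 = (45/(-1/5))**2 = (45*(-5))**2 = (-225)**2 = 50625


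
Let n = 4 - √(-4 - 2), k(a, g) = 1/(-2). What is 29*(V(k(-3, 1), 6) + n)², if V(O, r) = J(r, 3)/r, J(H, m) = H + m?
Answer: 2813/4 - 319*I*√6 ≈ 703.25 - 781.39*I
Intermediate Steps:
k(a, g) = -½
V(O, r) = (3 + r)/r (V(O, r) = (r + 3)/r = (3 + r)/r)
n = 4 - I*√6 (n = 4 - √(-6) = 4 - I*√6 ≈ 4.0 - 2.4495*I)
29*(V(k(-3, 1), 6) + n)² = 29*((3 + 6)/6 + (4 - I*√6))² = 29*((⅙)*9 + (4 - I*√6))² = 29*(3/2 + (4 - I*√6))² = 29*(11/2 - I*√6)²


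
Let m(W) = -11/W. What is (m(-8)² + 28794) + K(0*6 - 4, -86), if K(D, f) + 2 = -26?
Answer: 1841145/64 ≈ 28768.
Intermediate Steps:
K(D, f) = -28 (K(D, f) = -2 - 26 = -28)
(m(-8)² + 28794) + K(0*6 - 4, -86) = ((-11/(-8))² + 28794) - 28 = ((-11*(-⅛))² + 28794) - 28 = ((11/8)² + 28794) - 28 = (121/64 + 28794) - 28 = 1842937/64 - 28 = 1841145/64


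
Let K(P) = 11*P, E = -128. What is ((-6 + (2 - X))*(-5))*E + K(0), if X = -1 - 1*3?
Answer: 0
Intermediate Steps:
X = -4 (X = -1 - 3 = -4)
((-6 + (2 - X))*(-5))*E + K(0) = ((-6 + (2 - 1*(-4)))*(-5))*(-128) + 11*0 = ((-6 + (2 + 4))*(-5))*(-128) + 0 = ((-6 + 6)*(-5))*(-128) + 0 = (0*(-5))*(-128) + 0 = 0*(-128) + 0 = 0 + 0 = 0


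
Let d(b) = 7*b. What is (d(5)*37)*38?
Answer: 49210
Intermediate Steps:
(d(5)*37)*38 = ((7*5)*37)*38 = (35*37)*38 = 1295*38 = 49210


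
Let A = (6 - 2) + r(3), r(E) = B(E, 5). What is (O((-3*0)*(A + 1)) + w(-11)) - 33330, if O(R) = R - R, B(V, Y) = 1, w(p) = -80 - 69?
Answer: -33479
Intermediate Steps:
w(p) = -149
r(E) = 1
A = 5 (A = (6 - 2) + 1 = 4 + 1 = 5)
O(R) = 0
(O((-3*0)*(A + 1)) + w(-11)) - 33330 = (0 - 149) - 33330 = -149 - 33330 = -33479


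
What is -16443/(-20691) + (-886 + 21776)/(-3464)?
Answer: -20848691/3981868 ≈ -5.2359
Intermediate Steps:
-16443/(-20691) + (-886 + 21776)/(-3464) = -16443*(-1/20691) + 20890*(-1/3464) = 1827/2299 - 10445/1732 = -20848691/3981868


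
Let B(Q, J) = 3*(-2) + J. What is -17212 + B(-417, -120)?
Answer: -17338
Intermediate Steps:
B(Q, J) = -6 + J
-17212 + B(-417, -120) = -17212 + (-6 - 120) = -17212 - 126 = -17338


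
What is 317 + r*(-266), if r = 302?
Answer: -80015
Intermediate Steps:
317 + r*(-266) = 317 + 302*(-266) = 317 - 80332 = -80015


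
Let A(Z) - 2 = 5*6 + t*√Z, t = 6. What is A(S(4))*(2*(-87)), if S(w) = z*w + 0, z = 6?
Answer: -5568 - 2088*√6 ≈ -10683.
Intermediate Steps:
S(w) = 6*w (S(w) = 6*w + 0 = 6*w)
A(Z) = 32 + 6*√Z (A(Z) = 2 + (5*6 + 6*√Z) = 2 + (30 + 6*√Z) = 32 + 6*√Z)
A(S(4))*(2*(-87)) = (32 + 6*√(6*4))*(2*(-87)) = (32 + 6*√24)*(-174) = (32 + 6*(2*√6))*(-174) = (32 + 12*√6)*(-174) = -5568 - 2088*√6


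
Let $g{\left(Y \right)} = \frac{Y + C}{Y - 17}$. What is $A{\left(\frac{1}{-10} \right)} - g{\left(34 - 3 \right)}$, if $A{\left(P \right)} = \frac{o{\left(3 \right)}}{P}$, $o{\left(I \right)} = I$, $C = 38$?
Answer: $- \frac{489}{14} \approx -34.929$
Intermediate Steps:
$g{\left(Y \right)} = \frac{38 + Y}{-17 + Y}$ ($g{\left(Y \right)} = \frac{Y + 38}{Y - 17} = \frac{38 + Y}{-17 + Y}$)
$A{\left(P \right)} = \frac{3}{P}$
$A{\left(\frac{1}{-10} \right)} - g{\left(34 - 3 \right)} = \frac{3}{\frac{1}{-10}} - \frac{38 + \left(34 - 3\right)}{-17 + \left(34 - 3\right)} = \frac{3}{- \frac{1}{10}} - \frac{38 + 31}{-17 + 31} = 3 \left(-10\right) - \frac{1}{14} \cdot 69 = -30 - \frac{1}{14} \cdot 69 = -30 - \frac{69}{14} = - \frac{489}{14}$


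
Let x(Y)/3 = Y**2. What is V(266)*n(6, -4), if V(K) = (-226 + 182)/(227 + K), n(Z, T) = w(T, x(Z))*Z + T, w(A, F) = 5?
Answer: -1144/493 ≈ -2.3205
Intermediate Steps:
x(Y) = 3*Y**2
n(Z, T) = T + 5*Z (n(Z, T) = 5*Z + T = T + 5*Z)
V(K) = -44/(227 + K)
V(266)*n(6, -4) = (-44/(227 + 266))*(-4 + 5*6) = (-44/493)*(-4 + 30) = -44*1/493*26 = -44/493*26 = -1144/493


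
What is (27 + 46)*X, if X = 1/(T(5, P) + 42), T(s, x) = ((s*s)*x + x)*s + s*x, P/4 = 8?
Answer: 73/4362 ≈ 0.016735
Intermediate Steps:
P = 32 (P = 4*8 = 32)
T(s, x) = s*x + s*(x + x*s**2) (T(s, x) = (s**2*x + x)*s + s*x = (x*s**2 + x)*s + s*x = (x + x*s**2)*s + s*x = s*(x + x*s**2) + s*x = s*x + s*(x + x*s**2))
X = 1/4362 (X = 1/(5*32*(2 + 5**2) + 42) = 1/(5*32*(2 + 25) + 42) = 1/(5*32*27 + 42) = 1/(4320 + 42) = 1/4362 ≈ 0.00022925)
(27 + 46)*X = (27 + 46)*(1/4362) = 73*(1/4362) = 73/4362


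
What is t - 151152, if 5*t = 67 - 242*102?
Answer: -780377/5 ≈ -1.5608e+5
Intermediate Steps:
t = -24617/5 (t = (67 - 242*102)/5 = (67 - 24684)/5 = (⅕)*(-24617) = -24617/5 ≈ -4923.4)
t - 151152 = -24617/5 - 151152 = -780377/5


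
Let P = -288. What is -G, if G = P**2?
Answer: -82944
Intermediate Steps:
G = 82944 (G = (-288)**2 = 82944)
-G = -1*82944 = -82944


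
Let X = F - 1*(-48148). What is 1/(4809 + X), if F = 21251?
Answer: 1/74208 ≈ 1.3476e-5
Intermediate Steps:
X = 69399 (X = 21251 - 1*(-48148) = 21251 + 48148 = 69399)
1/(4809 + X) = 1/(4809 + 69399) = 1/74208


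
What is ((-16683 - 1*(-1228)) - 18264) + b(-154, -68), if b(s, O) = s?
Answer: -33873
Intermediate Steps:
((-16683 - 1*(-1228)) - 18264) + b(-154, -68) = ((-16683 - 1*(-1228)) - 18264) - 154 = ((-16683 + 1228) - 18264) - 154 = (-15455 - 18264) - 154 = -33719 - 154 = -33873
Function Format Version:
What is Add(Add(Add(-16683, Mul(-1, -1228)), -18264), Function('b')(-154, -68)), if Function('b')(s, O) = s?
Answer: -33873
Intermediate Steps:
Add(Add(Add(-16683, Mul(-1, -1228)), -18264), Function('b')(-154, -68)) = Add(Add(Add(-16683, Mul(-1, -1228)), -18264), -154) = Add(Add(Add(-16683, 1228), -18264), -154) = Add(Add(-15455, -18264), -154) = Add(-33719, -154) = -33873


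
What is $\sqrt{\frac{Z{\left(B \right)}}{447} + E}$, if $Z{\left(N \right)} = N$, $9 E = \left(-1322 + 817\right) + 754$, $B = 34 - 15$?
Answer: $\frac{\sqrt{5536542}}{447} \approx 5.2639$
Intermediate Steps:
$B = 19$
$E = \frac{83}{3}$ ($E = \frac{\left(-1322 + 817\right) + 754}{9} = \frac{-505 + 754}{9} = \frac{1}{9} \cdot 249 = \frac{83}{3} \approx 27.667$)
$\sqrt{\frac{Z{\left(B \right)}}{447} + E} = \sqrt{\frac{19}{447} + \frac{83}{3}} = \sqrt{\frac{12386}{447}} = \frac{\sqrt{5536542}}{447}$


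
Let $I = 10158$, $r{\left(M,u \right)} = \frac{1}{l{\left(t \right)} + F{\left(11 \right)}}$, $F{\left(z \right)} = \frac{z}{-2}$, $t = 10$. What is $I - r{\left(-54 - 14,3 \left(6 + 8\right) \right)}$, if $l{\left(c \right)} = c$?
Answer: $\frac{91420}{9} \approx 10158.0$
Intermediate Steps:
$F{\left(z \right)} = - \frac{z}{2}$ ($F{\left(z \right)} = z \left(- \frac{1}{2}\right) = - \frac{z}{2}$)
$r{\left(M,u \right)} = \frac{2}{9}$ ($r{\left(M,u \right)} = \frac{1}{10 - \frac{11}{2}} = \frac{1}{\frac{9}{2}} = \frac{2}{9}$)
$I - r{\left(-54 - 14,3 \left(6 + 8\right) \right)} = 10158 - \frac{2}{9} = \frac{91420}{9}$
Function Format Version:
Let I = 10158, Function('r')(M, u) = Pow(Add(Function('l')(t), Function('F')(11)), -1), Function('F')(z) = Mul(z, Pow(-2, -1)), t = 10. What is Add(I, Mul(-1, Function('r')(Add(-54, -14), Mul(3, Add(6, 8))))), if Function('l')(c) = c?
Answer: Rational(91420, 9) ≈ 10158.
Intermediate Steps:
Function('F')(z) = Mul(Rational(-1, 2), z) (Function('F')(z) = Mul(z, Rational(-1, 2)) = Mul(Rational(-1, 2), z))
Function('r')(M, u) = Rational(2, 9) (Function('r')(M, u) = Pow(Add(10, Mul(Rational(-1, 2), 11)), -1) = Pow(Add(10, Rational(-11, 2)), -1) = Pow(Rational(9, 2), -1) = Rational(2, 9))
Add(I, Mul(-1, Function('r')(Add(-54, -14), Mul(3, Add(6, 8))))) = Add(10158, Mul(-1, Rational(2, 9))) = Add(10158, Rational(-2, 9)) = Rational(91420, 9)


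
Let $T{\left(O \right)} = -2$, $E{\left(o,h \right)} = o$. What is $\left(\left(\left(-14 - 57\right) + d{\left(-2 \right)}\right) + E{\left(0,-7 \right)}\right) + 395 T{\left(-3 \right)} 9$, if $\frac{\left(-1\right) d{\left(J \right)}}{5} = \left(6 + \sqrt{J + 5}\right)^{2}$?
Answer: $-7376 - 60 \sqrt{3} \approx -7479.9$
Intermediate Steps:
$d{\left(J \right)} = - 5 \left(6 + \sqrt{5 + J}\right)^{2}$ ($d{\left(J \right)} = - 5 \left(6 + \sqrt{J + 5}\right)^{2} = - 5 \left(6 + \sqrt{5 + J}\right)^{2}$)
$\left(\left(\left(-14 - 57\right) + d{\left(-2 \right)}\right) + E{\left(0,-7 \right)}\right) + 395 T{\left(-3 \right)} 9 = \left(\left(\left(-14 - 57\right) - 5 \left(6 + \sqrt{5 - 2}\right)^{2}\right) + 0\right) + 395 \left(\left(-2\right) 9\right) = \left(\left(\left(-14 - 57\right) - 5 \left(6 + \sqrt{3}\right)^{2}\right) + 0\right) + 395 \left(-18\right) = \left(\left(-71 - 5 \left(6 + \sqrt{3}\right)^{2}\right) + 0\right) - 7110 = \left(-71 - 5 \left(6 + \sqrt{3}\right)^{2}\right) - 7110 = -7181 - 5 \left(6 + \sqrt{3}\right)^{2}$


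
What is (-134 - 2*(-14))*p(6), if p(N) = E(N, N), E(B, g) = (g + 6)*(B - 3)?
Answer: -3816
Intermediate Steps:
E(B, g) = (-3 + B)*(6 + g) (E(B, g) = (6 + g)*(-3 + B) = (-3 + B)*(6 + g))
p(N) = -18 + N² + 3*N (p(N) = -18 - 3*N + 6*N + N*N = -18 - 3*N + 6*N + N² = -18 + N² + 3*N)
(-134 - 2*(-14))*p(6) = (-134 - 2*(-14))*(-18 + 6² + 3*6) = (-134 + 28)*(-18 + 36 + 18) = -106*36 = -3816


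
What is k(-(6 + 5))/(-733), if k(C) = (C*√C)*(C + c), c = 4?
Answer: -77*I*√11/733 ≈ -0.3484*I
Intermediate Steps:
k(C) = C^(3/2)*(4 + C) (k(C) = (C*√C)*(C + 4) = C^(3/2)*(4 + C))
k(-(6 + 5))/(-733) = ((-(6 + 5))^(3/2)*(4 - (6 + 5)))/(-733) = ((-1*11)^(3/2)*(4 - 1*11))*(-1/733) = ((-11)^(3/2)*(4 - 11))*(-1/733) = (-11*I*√11*(-7))*(-1/733) = (77*I*√11)*(-1/733) = -77*I*√11/733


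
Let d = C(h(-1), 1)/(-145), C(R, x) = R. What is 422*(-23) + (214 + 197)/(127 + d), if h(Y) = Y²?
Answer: -59555563/6138 ≈ -9702.8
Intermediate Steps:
d = -1/145 (d = (-1)²/(-145) = 1*(-1/145) = -1/145 ≈ -0.0068966)
422*(-23) + (214 + 197)/(127 + d) = 422*(-23) + (214 + 197)/(127 - 1/145) = -9706 + 411/(18414/145) = -9706 + 411*(145/18414) = -9706 + 19865/6138 = -59555563/6138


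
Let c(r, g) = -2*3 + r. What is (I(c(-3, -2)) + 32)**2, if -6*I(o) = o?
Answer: 4489/4 ≈ 1122.3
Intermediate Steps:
c(r, g) = -6 + r
I(o) = -o/6
(I(c(-3, -2)) + 32)**2 = (-(-6 - 3)/6 + 32)**2 = (-1/6*(-9) + 32)**2 = (3/2 + 32)**2 = (67/2)**2 = 4489/4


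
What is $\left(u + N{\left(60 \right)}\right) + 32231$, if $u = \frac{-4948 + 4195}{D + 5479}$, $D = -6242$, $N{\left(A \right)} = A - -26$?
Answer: $\frac{24658624}{763} \approx 32318.0$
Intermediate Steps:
$N{\left(A \right)} = 26 + A$ ($N{\left(A \right)} = A + 26 = 26 + A$)
$u = \frac{753}{763}$ ($u = \frac{-4948 + 4195}{-6242 + 5479} = - \frac{753}{-763} = \left(-753\right) \left(- \frac{1}{763}\right) = \frac{753}{763} \approx 0.98689$)
$\left(u + N{\left(60 \right)}\right) + 32231 = \left(\frac{753}{763} + \left(26 + 60\right)\right) + 32231 = \left(\frac{753}{763} + 86\right) + 32231 = \frac{66371}{763} + 32231 = \frac{24658624}{763}$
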